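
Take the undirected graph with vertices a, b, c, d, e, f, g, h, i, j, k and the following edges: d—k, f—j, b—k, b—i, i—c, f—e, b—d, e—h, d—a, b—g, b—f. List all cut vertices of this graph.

Removing b increases the component count from 1 to 4, so b is a cut vertex.
Removing d increases the component count from 1 to 2, so d is a cut vertex.
Removing e increases the component count from 1 to 2, so e is a cut vertex.
Likewise f, i are cut vertices.
By contrast removing h leaves 1 component; it is not a cut vertex. No other vertex is a cut vertex either.

b, d, e, f, i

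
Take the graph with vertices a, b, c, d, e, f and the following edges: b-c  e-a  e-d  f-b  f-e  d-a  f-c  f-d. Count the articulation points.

1

Removing f increases the component count from 1 to 2, so f is a cut vertex.
By contrast removing a leaves 1 component; it is not a cut vertex. No other vertex is a cut vertex either.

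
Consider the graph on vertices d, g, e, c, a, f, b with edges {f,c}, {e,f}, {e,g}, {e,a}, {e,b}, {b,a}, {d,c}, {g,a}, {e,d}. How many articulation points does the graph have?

1

Removing e increases the component count from 1 to 2, so e is a cut vertex.
By contrast removing d leaves 1 component; it is not a cut vertex. No other vertex is a cut vertex either.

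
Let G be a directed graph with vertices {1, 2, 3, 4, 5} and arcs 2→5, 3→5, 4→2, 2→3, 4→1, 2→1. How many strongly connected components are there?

5

{4} is an SCC by itself.
{5} is an SCC by itself.
{3} is an SCC by itself.
{1} is an SCC by itself.
{2} is an SCC by itself.
That gives 5 strongly connected components.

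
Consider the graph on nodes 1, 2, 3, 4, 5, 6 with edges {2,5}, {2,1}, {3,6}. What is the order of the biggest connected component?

4 is isolated — a component by itself.
Starting from 3 we can reach 3, 6. That is one component of size 2.
Starting from 1 we can reach 1, 2, 5. That is one component of size 3.
The largest has 3 vertices.

3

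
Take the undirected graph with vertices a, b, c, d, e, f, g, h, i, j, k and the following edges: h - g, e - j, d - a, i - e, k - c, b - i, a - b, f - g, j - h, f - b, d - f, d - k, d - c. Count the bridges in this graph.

The edges on the cycle d-k-c-d are not bridges since each lies on that cycle.
Every edge lies on some cycle, so there are no bridges.

0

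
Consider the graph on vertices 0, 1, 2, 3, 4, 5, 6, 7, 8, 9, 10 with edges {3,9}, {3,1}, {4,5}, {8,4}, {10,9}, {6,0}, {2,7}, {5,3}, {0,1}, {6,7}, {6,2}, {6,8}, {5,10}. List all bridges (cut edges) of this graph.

none

The edges on the cycle 6-2-7-6 are not bridges since each lies on that cycle.
Every edge lies on some cycle, so there are no bridges.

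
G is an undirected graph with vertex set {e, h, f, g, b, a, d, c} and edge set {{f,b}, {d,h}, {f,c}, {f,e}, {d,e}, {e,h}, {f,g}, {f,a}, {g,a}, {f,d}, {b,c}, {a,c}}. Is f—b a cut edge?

After removing f—b, the path f-c-b still connects them, so the edge is not a bridge.

No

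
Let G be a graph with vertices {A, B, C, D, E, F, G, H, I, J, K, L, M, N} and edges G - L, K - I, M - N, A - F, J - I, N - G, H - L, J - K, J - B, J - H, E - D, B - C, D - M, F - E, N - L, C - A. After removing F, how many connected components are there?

With F gone, the remaining components are: {A, B, C, D, E, G, H, I, J, K, L, M, N}.
That is 1 component.

1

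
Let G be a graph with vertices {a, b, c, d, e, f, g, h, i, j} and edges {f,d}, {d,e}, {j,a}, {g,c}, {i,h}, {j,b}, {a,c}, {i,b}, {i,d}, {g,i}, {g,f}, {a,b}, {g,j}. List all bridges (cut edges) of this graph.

The edges on the cycle g-j-a-b-i-g are not bridges since each lies on that cycle.
But removing h–i disconnects h from i; removing d–e disconnects d from e — these are bridges.

d-e, h-i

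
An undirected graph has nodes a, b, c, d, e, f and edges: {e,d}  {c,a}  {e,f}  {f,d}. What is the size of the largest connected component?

b is isolated — a component by itself.
Starting from a we can reach a, c. That is one component of size 2.
Starting from d we can reach d, e, f. That is one component of size 3.
The largest has 3 vertices.

3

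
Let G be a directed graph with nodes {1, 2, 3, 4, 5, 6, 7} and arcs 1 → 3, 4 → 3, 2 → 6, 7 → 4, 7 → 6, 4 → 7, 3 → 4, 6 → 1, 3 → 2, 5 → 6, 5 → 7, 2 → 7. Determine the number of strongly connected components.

2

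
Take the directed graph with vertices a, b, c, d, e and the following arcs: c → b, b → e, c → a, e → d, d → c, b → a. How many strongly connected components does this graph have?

2

{b, c, d, e} are all mutually reachable — one SCC of size 4.
{a} is an SCC by itself.
That gives 2 strongly connected components.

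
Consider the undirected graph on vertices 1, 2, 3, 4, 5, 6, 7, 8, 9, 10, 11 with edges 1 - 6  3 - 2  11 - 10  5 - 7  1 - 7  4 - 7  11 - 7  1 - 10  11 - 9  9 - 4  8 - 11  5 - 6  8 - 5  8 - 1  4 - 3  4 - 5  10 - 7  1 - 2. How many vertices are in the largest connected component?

11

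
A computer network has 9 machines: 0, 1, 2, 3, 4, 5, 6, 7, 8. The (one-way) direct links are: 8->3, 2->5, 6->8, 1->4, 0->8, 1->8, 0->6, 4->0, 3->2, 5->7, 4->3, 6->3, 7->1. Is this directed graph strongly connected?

Yes

From 3 we can reach every vertex (0, 1, 2, 3, 4, 5, 6, 7, 8), and every vertex can reach 3 (0, 1, 2, 3, 4, 5, 6, 7, 8). So the whole graph is one strongly connected component.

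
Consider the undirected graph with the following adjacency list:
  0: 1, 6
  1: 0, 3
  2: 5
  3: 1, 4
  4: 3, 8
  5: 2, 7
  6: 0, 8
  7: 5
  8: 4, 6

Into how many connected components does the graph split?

Starting from 2 we can reach 2, 5, 7. That is one component of size 3.
Starting from 0 we can reach 0, 1, 3, 4, 6, 8. That is one component of size 6.
Total: 2 components.

2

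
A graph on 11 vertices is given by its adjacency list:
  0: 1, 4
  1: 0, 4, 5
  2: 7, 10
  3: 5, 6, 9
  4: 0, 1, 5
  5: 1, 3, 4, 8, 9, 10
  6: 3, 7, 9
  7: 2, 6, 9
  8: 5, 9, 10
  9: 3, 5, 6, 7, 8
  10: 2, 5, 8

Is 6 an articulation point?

Deleting 6 leaves 1 component (was 1) (its neighbors 3, 7, 9 remain connected to each other), so 6 is not a cut vertex.

No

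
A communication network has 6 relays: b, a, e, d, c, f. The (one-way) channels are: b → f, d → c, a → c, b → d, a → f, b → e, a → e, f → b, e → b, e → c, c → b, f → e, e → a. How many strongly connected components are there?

1

{a, b, c, d, e, f} are all mutually reachable — one SCC of size 6.
That gives 1 strongly connected component.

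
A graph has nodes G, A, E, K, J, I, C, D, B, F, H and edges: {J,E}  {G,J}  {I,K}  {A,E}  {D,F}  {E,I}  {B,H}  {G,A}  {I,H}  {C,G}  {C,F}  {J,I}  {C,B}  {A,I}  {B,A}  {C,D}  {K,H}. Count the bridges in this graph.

0

The edges on the cycle C-D-F-C are not bridges since each lies on that cycle.
Every edge lies on some cycle, so there are no bridges.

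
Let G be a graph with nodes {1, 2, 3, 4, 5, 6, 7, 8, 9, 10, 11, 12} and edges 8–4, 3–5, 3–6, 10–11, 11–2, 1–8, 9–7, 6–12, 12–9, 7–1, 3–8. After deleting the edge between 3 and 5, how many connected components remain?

Before removal there are 2 components.
3–5 is a bridge — removing it separates 3's side from 5's side.
After removal: 3 components.

3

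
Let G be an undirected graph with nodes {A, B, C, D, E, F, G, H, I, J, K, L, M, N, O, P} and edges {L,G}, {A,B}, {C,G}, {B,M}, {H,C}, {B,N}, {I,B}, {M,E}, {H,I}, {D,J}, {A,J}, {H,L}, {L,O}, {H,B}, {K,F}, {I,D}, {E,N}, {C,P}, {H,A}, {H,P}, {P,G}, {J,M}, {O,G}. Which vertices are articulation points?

H

Removing H increases the component count from 2 to 3, so H is a cut vertex.
By contrast removing P leaves 2 components; it is not a cut vertex. No other vertex is a cut vertex either.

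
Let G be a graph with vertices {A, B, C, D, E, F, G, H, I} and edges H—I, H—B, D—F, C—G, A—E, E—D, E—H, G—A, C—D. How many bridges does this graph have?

4

The edges on the cycle C-G-A-E-D-C are not bridges since each lies on that cycle.
But removing I—H disconnects I from H; removing H—B disconnects H from B; removing E—H disconnects E from H; removing D—F disconnects D from F — these are bridges.
That makes 4 bridges.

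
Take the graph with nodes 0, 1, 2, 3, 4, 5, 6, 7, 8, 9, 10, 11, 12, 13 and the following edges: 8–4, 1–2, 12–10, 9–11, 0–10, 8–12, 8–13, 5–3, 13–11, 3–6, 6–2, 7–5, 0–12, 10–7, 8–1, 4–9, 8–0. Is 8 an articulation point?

Yes

Deleting 8 raises the number of components from 1 to 2, so 8 is a cut vertex.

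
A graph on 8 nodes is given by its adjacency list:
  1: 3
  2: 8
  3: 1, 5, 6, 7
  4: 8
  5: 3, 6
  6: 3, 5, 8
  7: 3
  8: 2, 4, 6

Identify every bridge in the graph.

1-3, 2-8, 3-7, 4-8, 6-8

The edges on the cycle 5-6-3-5 are not bridges since each lies on that cycle.
But removing 8-2 disconnects 8 from 2; removing 8-4 disconnects 8 from 4; removing 3-7 disconnects 3 from 7; removing 6-8 disconnects 6 from 8 — these are bridges.
In total 5 edges are bridges.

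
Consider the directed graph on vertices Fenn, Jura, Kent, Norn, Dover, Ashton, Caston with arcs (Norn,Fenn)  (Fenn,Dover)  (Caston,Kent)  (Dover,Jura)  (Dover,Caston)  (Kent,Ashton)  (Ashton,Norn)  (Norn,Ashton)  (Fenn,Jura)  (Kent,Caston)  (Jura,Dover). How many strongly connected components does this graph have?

{Fenn, Jura, Kent, Norn, Dover, Ashton, Caston} are all mutually reachable — one SCC of size 7.
That gives 1 strongly connected component.

1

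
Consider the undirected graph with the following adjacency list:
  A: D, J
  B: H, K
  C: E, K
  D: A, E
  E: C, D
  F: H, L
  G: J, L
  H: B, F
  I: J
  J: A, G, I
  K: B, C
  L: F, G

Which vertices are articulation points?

J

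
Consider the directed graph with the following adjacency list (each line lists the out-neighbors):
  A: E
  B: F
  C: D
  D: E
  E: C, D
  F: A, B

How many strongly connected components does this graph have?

{C, D, E} are all mutually reachable — one SCC of size 3.
{B, F} are all mutually reachable — one SCC of size 2.
{A} is an SCC by itself.
That gives 3 strongly connected components.

3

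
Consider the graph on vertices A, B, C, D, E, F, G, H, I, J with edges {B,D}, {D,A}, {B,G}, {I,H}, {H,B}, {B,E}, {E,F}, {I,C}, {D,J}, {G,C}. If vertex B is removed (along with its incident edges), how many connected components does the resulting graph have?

With B gone, the remaining components are: {E, F}; {A, D, J}; {C, G, H, I}.
That is 3 components.

3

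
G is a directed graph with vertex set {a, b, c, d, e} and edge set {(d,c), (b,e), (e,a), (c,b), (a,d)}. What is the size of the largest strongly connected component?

{a, b, c, d, e} are all mutually reachable — one SCC of size 5.
The largest has 5 vertices.

5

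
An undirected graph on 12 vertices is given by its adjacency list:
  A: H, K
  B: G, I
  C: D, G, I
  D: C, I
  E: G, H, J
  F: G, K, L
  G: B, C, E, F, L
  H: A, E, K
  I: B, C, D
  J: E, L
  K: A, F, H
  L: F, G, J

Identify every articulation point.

Removing G increases the component count from 1 to 2, so G is a cut vertex.
By contrast removing C leaves 1 component; it is not a cut vertex. No other vertex is a cut vertex either.

G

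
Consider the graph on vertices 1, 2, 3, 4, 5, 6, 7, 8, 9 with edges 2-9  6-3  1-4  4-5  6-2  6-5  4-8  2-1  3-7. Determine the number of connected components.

Starting from 1 we can reach 1, 2, 3, 4, 5, 6, 7, 8, 9. That is one component of size 9.
Total: 1 component.

1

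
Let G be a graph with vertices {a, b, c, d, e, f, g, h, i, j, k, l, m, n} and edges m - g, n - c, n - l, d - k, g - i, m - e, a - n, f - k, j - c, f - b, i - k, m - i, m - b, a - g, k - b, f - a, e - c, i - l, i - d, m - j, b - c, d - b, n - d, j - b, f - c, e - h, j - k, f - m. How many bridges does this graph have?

The edges on the cycle m-e-c-b-k-j-m are not bridges since each lies on that cycle.
But removing e - h disconnects e from h — this is a bridge.

1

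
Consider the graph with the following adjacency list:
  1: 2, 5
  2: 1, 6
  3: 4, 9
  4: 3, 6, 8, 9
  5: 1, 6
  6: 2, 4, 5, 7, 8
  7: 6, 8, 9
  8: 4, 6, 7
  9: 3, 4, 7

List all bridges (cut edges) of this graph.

none

The edges on the cycle 6-8-7-6 are not bridges since each lies on that cycle.
Every edge lies on some cycle, so there are no bridges.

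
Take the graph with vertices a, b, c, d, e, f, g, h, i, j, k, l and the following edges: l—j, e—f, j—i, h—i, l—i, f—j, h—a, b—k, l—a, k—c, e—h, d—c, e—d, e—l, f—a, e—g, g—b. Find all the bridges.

none

The edges on the cycle e-g-b-k-c-d-e are not bridges since each lies on that cycle.
Every edge lies on some cycle, so there are no bridges.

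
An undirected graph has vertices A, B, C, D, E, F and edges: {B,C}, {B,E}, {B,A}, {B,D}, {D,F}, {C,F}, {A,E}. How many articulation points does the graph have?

1

Removing B increases the component count from 1 to 2, so B is a cut vertex.
By contrast removing E leaves 1 component; it is not a cut vertex. No other vertex is a cut vertex either.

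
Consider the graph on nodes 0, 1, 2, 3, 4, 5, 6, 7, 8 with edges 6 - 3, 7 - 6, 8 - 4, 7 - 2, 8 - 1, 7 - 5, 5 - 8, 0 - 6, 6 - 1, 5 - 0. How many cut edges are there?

3

The edges on the cycle 5-8-1-6-0-5 are not bridges since each lies on that cycle.
But removing 4 - 8 disconnects 4 from 8; removing 7 - 2 disconnects 7 from 2; removing 3 - 6 disconnects 3 from 6 — these are bridges.
That makes 3 bridges.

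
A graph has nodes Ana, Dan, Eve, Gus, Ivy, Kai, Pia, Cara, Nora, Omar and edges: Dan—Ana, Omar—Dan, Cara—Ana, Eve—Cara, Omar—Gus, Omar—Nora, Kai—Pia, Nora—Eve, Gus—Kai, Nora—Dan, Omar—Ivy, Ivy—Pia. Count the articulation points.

1

Removing Omar increases the component count from 1 to 2, so Omar is a cut vertex.
By contrast removing Ana leaves 1 component; it is not a cut vertex. No other vertex is a cut vertex either.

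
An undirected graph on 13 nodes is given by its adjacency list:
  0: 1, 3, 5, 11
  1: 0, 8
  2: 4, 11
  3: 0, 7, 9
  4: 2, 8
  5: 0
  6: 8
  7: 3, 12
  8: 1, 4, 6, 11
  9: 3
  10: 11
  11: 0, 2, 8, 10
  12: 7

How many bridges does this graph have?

The edges on the cycle 8-11-0-1-8 are not bridges since each lies on that cycle.
But removing 9-3 disconnects 9 from 3; removing 10-11 disconnects 10 from 11; removing 8-6 disconnects 8 from 6; removing 7-3 disconnects 7 from 3 — these are bridges.
In total 7 edges are bridges.

7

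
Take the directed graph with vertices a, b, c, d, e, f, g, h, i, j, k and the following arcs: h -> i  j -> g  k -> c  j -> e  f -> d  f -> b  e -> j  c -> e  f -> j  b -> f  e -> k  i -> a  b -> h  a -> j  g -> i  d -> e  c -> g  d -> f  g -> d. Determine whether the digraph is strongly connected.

Yes

From i we can reach every vertex (a, b, c, d, e, f, g, h, i, j, k), and every vertex can reach i (a, b, c, d, e, f, g, h, i, j, k). So the whole graph is one strongly connected component.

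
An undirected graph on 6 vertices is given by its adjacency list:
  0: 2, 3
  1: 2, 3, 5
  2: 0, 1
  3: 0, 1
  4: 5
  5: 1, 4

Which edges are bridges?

The edges on the cycle 3-1-2-0-3 are not bridges since each lies on that cycle.
But removing 5-4 disconnects 5 from 4; removing 1-5 disconnects 1 from 5 — these are bridges.

1-5, 4-5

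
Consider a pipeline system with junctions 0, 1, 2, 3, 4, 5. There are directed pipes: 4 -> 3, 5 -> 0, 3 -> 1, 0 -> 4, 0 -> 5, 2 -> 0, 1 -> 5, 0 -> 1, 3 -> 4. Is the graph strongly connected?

No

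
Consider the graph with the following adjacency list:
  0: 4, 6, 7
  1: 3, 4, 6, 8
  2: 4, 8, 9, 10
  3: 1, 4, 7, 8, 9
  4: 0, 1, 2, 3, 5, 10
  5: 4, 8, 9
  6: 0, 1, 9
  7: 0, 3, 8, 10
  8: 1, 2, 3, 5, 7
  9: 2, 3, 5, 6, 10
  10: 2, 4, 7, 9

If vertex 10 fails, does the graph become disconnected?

No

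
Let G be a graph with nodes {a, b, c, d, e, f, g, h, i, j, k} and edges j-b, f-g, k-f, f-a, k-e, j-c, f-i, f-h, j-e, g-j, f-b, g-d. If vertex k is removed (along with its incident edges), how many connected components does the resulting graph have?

1

With k gone, the remaining components are: {a, b, c, d, e, f, g, h, i, j}.
That is 1 component.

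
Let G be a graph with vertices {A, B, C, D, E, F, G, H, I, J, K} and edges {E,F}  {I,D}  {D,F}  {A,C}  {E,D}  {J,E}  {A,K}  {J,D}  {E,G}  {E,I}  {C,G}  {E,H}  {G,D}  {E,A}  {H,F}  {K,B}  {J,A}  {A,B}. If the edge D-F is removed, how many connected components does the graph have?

1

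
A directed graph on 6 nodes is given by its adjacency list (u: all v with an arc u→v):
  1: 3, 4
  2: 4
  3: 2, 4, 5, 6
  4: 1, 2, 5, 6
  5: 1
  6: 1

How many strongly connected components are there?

1

{1, 2, 3, 4, 5, 6} are all mutually reachable — one SCC of size 6.
That gives 1 strongly connected component.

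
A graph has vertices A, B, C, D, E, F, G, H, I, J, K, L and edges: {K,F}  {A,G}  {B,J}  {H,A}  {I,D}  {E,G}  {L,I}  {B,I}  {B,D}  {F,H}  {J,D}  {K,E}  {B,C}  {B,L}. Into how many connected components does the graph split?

Starting from B we can reach B, C, D, I, J, L. That is one component of size 6.
Starting from A we can reach A, E, F, G, H, K. That is one component of size 6.
Total: 2 components.

2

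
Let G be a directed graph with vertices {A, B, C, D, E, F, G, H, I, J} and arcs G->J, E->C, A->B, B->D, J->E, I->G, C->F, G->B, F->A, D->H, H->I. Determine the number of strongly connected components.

{A, B, C, D, E, F, G, H, I, J} are all mutually reachable — one SCC of size 10.
That gives 1 strongly connected component.

1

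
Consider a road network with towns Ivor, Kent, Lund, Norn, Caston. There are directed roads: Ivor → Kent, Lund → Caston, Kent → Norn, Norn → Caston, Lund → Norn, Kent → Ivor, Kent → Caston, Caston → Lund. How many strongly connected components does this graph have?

2

{Lund, Norn, Caston} are all mutually reachable — one SCC of size 3.
{Ivor, Kent} are all mutually reachable — one SCC of size 2.
That gives 2 strongly connected components.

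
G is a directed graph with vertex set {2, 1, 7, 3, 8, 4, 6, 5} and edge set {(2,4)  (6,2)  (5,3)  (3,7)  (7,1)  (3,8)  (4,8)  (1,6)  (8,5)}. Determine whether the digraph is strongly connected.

Yes

From 7 we can reach every vertex (1, 2, 3, 4, 5, 6, 7, 8), and every vertex can reach 7 (1, 2, 3, 4, 5, 6, 7, 8). So the whole graph is one strongly connected component.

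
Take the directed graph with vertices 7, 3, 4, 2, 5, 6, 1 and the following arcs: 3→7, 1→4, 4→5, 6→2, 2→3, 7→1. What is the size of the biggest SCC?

1

{6} is an SCC by itself.
{2} is an SCC by itself.
{1} is an SCC by itself.
{4} is an SCC by itself.
{5} is an SCC by itself.
(and 2 more singleton SCCs)
The largest has 1 vertex.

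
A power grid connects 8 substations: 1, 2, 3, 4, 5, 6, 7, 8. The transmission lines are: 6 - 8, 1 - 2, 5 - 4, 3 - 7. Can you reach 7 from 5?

The component containing 5 is {4, 5}, and 7 is not in it.

No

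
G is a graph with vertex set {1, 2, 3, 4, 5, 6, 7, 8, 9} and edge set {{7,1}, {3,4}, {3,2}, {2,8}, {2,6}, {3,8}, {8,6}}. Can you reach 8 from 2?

Yes

From 2 we can reach 2, 3, 4, 6, 8, which includes 8.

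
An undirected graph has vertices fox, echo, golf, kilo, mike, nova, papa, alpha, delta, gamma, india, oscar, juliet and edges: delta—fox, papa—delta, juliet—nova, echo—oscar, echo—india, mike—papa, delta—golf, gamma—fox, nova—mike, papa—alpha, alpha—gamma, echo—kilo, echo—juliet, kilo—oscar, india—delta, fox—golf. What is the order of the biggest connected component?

13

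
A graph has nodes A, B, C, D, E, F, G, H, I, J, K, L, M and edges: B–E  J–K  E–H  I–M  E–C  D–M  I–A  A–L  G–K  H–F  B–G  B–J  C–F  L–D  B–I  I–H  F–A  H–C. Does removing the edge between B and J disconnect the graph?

No

After removing B–J, the path B-G-K-J still connects them, so the edge is not a bridge.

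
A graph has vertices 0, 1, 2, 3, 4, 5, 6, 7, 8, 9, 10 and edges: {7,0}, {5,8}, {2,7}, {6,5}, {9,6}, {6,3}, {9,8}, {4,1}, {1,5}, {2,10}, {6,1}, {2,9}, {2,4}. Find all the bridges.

0-7, 10-2, 2-7, 3-6

The edges on the cycle 2-4-1-5-6-9-2 are not bridges since each lies on that cycle.
But removing 6-3 disconnects 6 from 3; removing 2-7 disconnects 2 from 7; removing 7-0 disconnects 7 from 0; removing 2-10 disconnects 2 from 10 — these are bridges.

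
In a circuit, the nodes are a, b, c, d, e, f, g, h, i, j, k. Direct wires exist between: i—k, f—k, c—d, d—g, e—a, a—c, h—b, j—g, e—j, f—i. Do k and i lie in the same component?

Yes

From k we can reach f, i, k, which includes i.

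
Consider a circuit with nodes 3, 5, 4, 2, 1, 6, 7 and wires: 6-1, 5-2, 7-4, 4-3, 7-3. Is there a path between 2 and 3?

The component containing 2 is {2, 5}, and 3 is not in it.

No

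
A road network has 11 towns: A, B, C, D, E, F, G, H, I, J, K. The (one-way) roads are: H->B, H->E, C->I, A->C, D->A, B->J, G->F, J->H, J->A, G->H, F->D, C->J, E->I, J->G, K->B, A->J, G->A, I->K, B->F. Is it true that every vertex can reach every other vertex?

From G we can reach every vertex (A, B, C, D, E, F, G, H, I, J, K), and every vertex can reach G (A, B, C, D, E, F, G, H, I, J, K). So the whole graph is one strongly connected component.

Yes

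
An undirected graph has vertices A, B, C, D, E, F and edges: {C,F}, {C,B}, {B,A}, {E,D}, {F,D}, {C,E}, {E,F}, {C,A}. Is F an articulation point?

Deleting F leaves 1 component (was 1) (its neighbors C, D, E remain connected to each other), so F is not a cut vertex.

No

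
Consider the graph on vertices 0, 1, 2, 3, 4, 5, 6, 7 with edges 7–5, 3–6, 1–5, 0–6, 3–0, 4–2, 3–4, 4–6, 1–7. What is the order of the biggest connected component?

5

Starting from 1 we can reach 1, 5, 7. That is one component of size 3.
Starting from 0 we can reach 0, 2, 3, 4, 6. That is one component of size 5.
The largest has 5 vertices.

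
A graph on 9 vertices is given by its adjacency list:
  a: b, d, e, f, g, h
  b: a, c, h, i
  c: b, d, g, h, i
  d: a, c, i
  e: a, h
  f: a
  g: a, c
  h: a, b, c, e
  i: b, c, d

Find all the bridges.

a-f

The edges on the cycle h-c-i-b-h are not bridges since each lies on that cycle.
But removing f-a disconnects f from a — this is a bridge.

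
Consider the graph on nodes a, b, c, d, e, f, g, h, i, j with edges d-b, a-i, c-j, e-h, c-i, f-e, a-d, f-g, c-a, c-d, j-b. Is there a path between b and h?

The component containing b is {a, b, c, d, i, j}, and h is not in it.

No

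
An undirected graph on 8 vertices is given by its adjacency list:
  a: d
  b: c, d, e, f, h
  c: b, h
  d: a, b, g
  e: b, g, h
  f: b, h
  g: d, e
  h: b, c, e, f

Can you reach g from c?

From c we can reach a, b, c, d, e, f, g, h, which includes g.

Yes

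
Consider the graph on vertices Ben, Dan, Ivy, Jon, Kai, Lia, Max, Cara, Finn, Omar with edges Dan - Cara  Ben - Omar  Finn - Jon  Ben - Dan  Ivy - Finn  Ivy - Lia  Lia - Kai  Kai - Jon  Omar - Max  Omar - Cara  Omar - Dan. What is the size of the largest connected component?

Starting from Ben we can reach Ben, Dan, Max, Cara, Omar. That is one component of size 5.
Starting from Ivy we can reach Ivy, Jon, Kai, Lia, Finn. That is one component of size 5.
The largest has 5 vertices.

5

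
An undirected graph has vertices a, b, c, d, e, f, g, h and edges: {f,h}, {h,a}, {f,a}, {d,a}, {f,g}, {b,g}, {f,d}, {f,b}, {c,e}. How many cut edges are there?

1

The edges on the cycle f-b-g-f are not bridges since each lies on that cycle.
But removing c–e disconnects c from e — this is a bridge.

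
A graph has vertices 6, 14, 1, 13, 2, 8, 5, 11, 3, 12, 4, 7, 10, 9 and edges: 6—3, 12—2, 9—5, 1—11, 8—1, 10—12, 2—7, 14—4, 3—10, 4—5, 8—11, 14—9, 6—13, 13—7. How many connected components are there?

3

Starting from 1 we can reach 1, 8, 11. That is one component of size 3.
Starting from 4 we can reach 4, 5, 9, 14. That is one component of size 4.
Starting from 2 we can reach 2, 3, 6, 7, 10, 12, 13. That is one component of size 7.
Total: 3 components.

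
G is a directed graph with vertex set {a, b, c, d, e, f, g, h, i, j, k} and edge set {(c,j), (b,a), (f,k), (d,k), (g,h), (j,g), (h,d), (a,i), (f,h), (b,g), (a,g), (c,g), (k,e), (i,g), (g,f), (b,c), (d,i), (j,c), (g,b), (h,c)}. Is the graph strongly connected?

No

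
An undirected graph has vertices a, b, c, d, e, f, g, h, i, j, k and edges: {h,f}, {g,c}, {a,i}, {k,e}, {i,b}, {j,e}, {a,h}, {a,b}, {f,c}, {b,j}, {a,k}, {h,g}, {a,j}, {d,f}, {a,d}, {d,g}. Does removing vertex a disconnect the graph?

Yes

Deleting a raises the number of components from 1 to 2, so a is a cut vertex.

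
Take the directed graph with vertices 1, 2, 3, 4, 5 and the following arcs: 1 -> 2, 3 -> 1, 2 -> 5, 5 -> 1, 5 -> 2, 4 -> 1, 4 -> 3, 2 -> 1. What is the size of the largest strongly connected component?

3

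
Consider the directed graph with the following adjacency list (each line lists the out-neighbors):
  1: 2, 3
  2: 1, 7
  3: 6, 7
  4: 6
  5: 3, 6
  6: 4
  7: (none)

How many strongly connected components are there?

{4, 6} are all mutually reachable — one SCC of size 2.
{1, 2} are all mutually reachable — one SCC of size 2.
{3} is an SCC by itself.
{7} is an SCC by itself.
{5} is an SCC by itself.
That gives 5 strongly connected components.

5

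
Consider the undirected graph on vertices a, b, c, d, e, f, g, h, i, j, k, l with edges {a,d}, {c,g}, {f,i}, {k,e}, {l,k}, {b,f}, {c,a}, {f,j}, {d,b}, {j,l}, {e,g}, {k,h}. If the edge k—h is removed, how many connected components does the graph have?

Before removal there is 1 component.
k—h is a bridge — removing it separates k's side from h's side.
After removal: 2 components.

2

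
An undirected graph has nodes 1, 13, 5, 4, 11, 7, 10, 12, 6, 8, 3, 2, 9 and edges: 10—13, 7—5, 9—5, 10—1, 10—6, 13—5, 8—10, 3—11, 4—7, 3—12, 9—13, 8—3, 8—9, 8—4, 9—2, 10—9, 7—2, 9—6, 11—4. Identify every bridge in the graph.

1-10, 12-3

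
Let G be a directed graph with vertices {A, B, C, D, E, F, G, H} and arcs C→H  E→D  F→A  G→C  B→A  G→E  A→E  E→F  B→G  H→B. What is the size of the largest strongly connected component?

4

{B, C, G, H} are all mutually reachable — one SCC of size 4.
{A, E, F} are all mutually reachable — one SCC of size 3.
{D} is an SCC by itself.
The largest has 4 vertices.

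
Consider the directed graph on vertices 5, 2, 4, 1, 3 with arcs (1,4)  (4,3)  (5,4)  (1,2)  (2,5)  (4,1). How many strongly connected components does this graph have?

{1, 2, 4, 5} are all mutually reachable — one SCC of size 4.
{3} is an SCC by itself.
That gives 2 strongly connected components.

2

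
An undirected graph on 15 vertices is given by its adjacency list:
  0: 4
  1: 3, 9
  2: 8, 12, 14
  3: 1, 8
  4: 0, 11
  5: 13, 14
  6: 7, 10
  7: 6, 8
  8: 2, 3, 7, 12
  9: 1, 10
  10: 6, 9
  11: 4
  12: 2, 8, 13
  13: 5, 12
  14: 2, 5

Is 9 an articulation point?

No

Deleting 9 leaves 2 components (was 2), so 9 is not a cut vertex.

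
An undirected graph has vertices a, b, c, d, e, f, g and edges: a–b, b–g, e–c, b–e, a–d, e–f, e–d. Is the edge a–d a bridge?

No

After removing a–d, the path a-b-e-d still connects them, so the edge is not a bridge.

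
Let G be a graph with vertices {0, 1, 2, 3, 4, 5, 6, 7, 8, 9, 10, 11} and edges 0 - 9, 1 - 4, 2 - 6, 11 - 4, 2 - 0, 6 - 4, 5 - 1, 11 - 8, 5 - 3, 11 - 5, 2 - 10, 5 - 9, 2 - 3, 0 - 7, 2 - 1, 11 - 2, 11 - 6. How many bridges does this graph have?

The edges on the cycle 11-2-3-5-11 are not bridges since each lies on that cycle.
But removing 7 - 0 disconnects 7 from 0; removing 8 - 11 disconnects 8 from 11; removing 10 - 2 disconnects 10 from 2 — these are bridges.
That makes 3 bridges.

3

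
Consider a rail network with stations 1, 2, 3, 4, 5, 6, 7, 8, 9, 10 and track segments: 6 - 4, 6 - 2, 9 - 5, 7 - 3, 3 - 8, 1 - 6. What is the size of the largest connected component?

4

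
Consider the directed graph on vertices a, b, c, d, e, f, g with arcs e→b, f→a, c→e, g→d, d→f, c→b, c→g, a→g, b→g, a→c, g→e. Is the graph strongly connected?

From b we can reach every vertex (a, b, c, d, e, f, g), and every vertex can reach b (a, b, c, d, e, f, g). So the whole graph is one strongly connected component.

Yes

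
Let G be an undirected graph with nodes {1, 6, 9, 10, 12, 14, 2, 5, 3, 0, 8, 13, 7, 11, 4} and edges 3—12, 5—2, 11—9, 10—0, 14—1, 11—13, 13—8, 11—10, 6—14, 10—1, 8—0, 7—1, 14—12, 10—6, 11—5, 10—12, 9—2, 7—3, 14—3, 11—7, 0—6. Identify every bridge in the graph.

The edges on the cycle 11-13-8-0-6-14-1-7-11 are not bridges since each lies on that cycle.
Every edge lies on some cycle, so there are no bridges.

none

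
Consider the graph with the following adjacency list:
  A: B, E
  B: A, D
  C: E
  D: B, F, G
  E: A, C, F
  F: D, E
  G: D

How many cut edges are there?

2

The edges on the cycle E-F-D-B-A-E are not bridges since each lies on that cycle.
But removing D-G disconnects D from G; removing E-C disconnects E from C — these are bridges.
That makes 2 bridges.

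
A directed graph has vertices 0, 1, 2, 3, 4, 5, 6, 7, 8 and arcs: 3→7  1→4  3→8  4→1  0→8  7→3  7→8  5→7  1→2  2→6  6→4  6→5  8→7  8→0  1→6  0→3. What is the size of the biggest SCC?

{1, 2, 4, 6} are all mutually reachable — one SCC of size 4.
{0, 3, 7, 8} are all mutually reachable — one SCC of size 4.
{5} is an SCC by itself.
The largest has 4 vertices.

4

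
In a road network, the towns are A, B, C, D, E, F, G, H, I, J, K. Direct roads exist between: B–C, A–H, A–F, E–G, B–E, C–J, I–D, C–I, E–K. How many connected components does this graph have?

Starting from A we can reach A, F, H. That is one component of size 3.
Starting from B we can reach B, C, D, E, G, I, J, K. That is one component of size 8.
Total: 2 components.

2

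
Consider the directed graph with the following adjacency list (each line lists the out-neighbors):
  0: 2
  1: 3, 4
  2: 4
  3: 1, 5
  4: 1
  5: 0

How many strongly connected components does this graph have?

1

{0, 1, 2, 3, 4, 5} are all mutually reachable — one SCC of size 6.
That gives 1 strongly connected component.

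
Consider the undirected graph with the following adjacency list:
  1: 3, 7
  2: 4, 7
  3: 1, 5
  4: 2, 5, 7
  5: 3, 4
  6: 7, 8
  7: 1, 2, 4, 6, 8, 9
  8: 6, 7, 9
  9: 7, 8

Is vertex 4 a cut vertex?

Deleting 4 leaves 1 component (was 1) (its neighbors 2, 5, 7 remain connected to each other), so 4 is not a cut vertex.

No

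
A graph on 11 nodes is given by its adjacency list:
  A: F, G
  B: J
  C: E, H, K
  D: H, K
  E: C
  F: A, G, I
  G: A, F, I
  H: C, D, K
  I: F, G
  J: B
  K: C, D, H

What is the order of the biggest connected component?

5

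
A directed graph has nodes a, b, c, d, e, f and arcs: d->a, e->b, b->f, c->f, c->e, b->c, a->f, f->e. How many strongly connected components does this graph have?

{b, c, e, f} are all mutually reachable — one SCC of size 4.
{a} is an SCC by itself.
{d} is an SCC by itself.
That gives 3 strongly connected components.

3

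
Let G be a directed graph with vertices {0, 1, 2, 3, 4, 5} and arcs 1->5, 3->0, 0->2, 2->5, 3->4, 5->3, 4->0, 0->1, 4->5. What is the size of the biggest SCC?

6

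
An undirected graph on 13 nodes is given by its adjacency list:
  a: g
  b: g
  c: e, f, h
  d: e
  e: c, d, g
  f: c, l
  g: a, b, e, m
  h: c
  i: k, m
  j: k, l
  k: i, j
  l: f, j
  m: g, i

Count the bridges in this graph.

4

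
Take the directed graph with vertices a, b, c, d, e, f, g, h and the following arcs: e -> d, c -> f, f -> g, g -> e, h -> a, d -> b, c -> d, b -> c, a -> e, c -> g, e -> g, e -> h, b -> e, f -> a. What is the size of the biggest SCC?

{a, b, c, d, e, f, g, h} are all mutually reachable — one SCC of size 8.
The largest has 8 vertices.

8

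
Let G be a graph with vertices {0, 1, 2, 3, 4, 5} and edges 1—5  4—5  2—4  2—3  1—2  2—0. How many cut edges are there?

2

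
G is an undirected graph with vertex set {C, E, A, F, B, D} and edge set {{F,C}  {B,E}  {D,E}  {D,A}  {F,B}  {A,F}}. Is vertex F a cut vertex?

Deleting F raises the number of components from 1 to 2, so F is a cut vertex.

Yes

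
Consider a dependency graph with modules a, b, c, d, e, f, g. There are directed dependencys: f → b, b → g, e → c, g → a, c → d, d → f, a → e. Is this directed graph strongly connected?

Yes

From a we can reach every vertex (a, b, c, d, e, f, g), and every vertex can reach a (a, b, c, d, e, f, g). So the whole graph is one strongly connected component.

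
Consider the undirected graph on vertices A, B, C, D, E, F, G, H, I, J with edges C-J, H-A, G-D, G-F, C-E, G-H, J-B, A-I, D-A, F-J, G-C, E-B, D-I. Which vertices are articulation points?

Removing G increases the component count from 1 to 2, so G is a cut vertex.
By contrast removing H leaves 1 component; it is not a cut vertex. No other vertex is a cut vertex either.

G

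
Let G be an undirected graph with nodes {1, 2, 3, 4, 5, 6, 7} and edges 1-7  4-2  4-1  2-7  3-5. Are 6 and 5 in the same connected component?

No

The component containing 6 is {6}, and 5 is not in it.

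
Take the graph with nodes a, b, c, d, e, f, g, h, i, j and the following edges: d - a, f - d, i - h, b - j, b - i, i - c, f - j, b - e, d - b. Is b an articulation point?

Deleting b raises the number of components from 2 to 4, so b is a cut vertex.

Yes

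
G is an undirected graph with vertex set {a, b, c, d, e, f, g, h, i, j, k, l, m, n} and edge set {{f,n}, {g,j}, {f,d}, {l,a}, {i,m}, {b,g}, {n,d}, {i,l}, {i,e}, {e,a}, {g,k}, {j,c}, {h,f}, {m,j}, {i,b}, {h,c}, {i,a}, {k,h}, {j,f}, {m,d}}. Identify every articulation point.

i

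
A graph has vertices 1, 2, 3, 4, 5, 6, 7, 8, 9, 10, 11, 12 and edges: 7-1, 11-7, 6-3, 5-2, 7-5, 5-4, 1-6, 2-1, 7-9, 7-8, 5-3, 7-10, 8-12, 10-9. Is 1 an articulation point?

Deleting 1 leaves 1 component (was 1) (its neighbors 2, 6, 7 remain connected to each other), so 1 is not a cut vertex.

No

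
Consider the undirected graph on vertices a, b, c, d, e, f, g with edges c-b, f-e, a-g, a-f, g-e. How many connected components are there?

d is isolated — a component by itself.
Starting from b we can reach b, c. That is one component of size 2.
Starting from a we can reach a, e, f, g. That is one component of size 4.
Total: 3 components.

3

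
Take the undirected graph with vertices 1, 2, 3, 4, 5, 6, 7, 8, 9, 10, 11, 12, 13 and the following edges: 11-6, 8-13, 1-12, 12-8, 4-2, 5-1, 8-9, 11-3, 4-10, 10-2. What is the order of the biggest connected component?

7 is isolated — a component by itself.
Starting from 3 we can reach 3, 6, 11. That is one component of size 3.
Starting from 2 we can reach 2, 4, 10. That is one component of size 3.
Starting from 1 we can reach 1, 5, 8, 9, 12, 13. That is one component of size 6.
The largest has 6 vertices.

6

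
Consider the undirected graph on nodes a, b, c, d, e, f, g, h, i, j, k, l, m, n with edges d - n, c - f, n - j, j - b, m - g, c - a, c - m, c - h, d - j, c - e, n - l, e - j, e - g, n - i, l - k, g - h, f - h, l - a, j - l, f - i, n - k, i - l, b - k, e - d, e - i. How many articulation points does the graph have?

0

Removing a, for instance, still leaves 1 component. No single vertex removal increases the component count — the graph has no articulation points.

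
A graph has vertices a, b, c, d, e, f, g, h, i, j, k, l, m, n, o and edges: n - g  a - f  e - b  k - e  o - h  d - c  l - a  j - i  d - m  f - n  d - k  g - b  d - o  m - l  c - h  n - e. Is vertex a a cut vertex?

No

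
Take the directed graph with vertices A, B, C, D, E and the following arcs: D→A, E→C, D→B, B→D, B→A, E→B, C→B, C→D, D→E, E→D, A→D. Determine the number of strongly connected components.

1

{A, B, C, D, E} are all mutually reachable — one SCC of size 5.
That gives 1 strongly connected component.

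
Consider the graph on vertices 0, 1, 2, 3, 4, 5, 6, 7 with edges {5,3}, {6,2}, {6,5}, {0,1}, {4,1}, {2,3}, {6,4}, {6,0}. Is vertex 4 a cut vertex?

No

Deleting 4 leaves 2 components (was 2), so 4 is not a cut vertex.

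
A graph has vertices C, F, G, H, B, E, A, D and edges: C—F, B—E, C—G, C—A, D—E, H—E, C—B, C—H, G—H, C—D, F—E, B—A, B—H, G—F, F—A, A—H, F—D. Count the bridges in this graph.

0

The edges on the cycle C-G-F-D-C are not bridges since each lies on that cycle.
Every edge lies on some cycle, so there are no bridges.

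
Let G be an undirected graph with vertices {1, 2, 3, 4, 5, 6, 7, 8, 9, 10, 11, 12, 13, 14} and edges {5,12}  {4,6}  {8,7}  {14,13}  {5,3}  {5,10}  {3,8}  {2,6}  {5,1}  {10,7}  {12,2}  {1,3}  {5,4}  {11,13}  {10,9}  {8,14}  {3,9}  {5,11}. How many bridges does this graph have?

The edges on the cycle 5-12-2-6-4-5 are not bridges since each lies on that cycle.
Every edge lies on some cycle, so there are no bridges.

0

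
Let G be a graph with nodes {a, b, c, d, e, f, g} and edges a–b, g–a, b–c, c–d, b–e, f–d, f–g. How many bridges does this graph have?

The edges on the cycle f-g-a-b-c-d-f are not bridges since each lies on that cycle.
But removing b–e disconnects b from e — this is a bridge.

1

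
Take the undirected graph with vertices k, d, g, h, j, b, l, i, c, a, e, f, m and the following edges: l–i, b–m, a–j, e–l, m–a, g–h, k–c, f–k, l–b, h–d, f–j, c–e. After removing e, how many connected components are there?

With e gone, the remaining components are: {d, g, h}; {a, b, c, f, i, j, k, l, m}.
That is 2 components.

2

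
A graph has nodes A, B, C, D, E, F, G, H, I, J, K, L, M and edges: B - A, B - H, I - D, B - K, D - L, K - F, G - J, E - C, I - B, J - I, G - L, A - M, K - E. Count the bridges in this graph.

8

The edges on the cycle G-J-I-D-L-G are not bridges since each lies on that cycle.
But removing K - E disconnects K from E; removing A - M disconnects A from M; removing I - B disconnects I from B; removing B - A disconnects B from A — these are bridges.
In total 8 edges are bridges.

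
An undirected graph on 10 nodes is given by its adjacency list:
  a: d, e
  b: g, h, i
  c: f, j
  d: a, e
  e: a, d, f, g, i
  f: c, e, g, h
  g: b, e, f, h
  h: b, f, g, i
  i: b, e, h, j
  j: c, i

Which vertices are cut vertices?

Removing e increases the component count from 1 to 2, so e is a cut vertex.
By contrast removing c leaves 1 component; it is not a cut vertex. No other vertex is a cut vertex either.

e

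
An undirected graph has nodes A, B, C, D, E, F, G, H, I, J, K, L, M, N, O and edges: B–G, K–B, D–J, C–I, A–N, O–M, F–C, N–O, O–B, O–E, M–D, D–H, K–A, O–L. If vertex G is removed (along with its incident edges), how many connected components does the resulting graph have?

2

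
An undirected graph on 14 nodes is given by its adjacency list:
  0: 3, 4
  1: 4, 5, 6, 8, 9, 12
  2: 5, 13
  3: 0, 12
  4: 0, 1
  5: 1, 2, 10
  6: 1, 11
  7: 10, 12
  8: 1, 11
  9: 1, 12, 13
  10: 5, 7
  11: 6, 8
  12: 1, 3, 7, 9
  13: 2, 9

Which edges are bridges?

none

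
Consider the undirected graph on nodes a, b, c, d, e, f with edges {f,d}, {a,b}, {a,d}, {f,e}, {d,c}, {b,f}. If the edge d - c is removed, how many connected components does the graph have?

2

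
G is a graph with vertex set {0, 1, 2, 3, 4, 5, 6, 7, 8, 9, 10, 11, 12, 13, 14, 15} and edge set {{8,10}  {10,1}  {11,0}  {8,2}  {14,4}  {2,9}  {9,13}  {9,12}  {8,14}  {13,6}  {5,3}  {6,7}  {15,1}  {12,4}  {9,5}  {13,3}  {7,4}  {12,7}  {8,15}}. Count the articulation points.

Removing 8 increases the component count from 2 to 3, so 8 is a cut vertex.
By contrast removing 9 leaves 2 components; it is not a cut vertex. No other vertex is a cut vertex either.

1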